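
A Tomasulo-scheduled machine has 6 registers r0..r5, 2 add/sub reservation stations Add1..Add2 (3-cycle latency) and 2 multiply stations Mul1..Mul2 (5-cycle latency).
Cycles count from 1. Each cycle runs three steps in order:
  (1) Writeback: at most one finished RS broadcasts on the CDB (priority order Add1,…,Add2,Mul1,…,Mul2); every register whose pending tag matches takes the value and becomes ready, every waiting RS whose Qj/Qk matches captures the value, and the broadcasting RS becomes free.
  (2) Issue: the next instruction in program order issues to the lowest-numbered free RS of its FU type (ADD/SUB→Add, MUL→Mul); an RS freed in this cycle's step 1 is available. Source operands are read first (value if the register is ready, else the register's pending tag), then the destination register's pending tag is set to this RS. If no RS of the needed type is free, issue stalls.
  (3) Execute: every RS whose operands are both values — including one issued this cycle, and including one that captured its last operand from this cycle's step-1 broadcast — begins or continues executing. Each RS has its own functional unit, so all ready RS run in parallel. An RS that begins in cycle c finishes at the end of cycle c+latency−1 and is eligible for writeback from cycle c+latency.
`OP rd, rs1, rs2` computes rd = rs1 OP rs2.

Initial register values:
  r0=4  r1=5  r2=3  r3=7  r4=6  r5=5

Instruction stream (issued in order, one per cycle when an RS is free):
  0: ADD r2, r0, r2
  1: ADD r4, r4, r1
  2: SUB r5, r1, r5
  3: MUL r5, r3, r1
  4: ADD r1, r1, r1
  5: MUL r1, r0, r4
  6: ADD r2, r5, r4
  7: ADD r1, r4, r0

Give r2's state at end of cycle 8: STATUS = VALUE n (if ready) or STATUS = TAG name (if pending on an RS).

c1: issue ADD r2<-Add1 | r0:4,r1:5,r2:Add1,r3:7,r4:6,r5:5
c2: issue ADD r4<-Add2 | r0:4,r1:5,r2:Add1,r3:7,r4:Add2,r5:5
c3: stall | r0:4,r1:5,r2:Add1,r3:7,r4:Add2,r5:5
c4: CDB Add1=7; issue SUB r5<-Add1 | r0:4,r1:5,r2:7,r3:7,r4:Add2,r5:Add1
c5: CDB Add2=11; issue MUL r5<-Mul1 | r0:4,r1:5,r2:7,r3:7,r4:11,r5:Mul1
c6: issue ADD r1<-Add2 | r0:4,r1:Add2,r2:7,r3:7,r4:11,r5:Mul1
c7: CDB Add1=0; issue MUL r1<-Mul2 | r0:4,r1:Mul2,r2:7,r3:7,r4:11,r5:Mul1
c8: issue ADD r2<-Add1 | r0:4,r1:Mul2,r2:Add1,r3:7,r4:11,r5:Mul1

STATUS = TAG Add1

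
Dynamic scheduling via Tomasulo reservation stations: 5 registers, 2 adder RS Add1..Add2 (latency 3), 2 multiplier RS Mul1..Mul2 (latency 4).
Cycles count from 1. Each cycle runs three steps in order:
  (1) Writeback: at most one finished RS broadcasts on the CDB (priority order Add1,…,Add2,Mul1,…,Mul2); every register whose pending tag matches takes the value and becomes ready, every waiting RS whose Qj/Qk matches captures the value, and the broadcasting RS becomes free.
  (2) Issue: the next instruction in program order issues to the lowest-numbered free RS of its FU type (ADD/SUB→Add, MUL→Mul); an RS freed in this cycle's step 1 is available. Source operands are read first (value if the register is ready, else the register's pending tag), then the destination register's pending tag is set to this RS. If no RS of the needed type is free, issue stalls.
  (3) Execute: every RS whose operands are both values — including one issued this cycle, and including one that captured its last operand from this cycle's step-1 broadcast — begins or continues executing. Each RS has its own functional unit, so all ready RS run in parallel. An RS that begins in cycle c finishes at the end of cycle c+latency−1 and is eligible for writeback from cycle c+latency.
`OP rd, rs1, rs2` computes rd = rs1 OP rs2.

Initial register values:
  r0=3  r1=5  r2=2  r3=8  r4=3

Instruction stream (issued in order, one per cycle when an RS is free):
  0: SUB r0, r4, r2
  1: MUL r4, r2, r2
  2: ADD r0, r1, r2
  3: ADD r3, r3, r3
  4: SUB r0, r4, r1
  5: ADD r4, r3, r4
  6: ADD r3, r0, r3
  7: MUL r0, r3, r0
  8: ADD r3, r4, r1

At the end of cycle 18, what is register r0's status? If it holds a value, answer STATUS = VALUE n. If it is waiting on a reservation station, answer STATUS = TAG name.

  c1: issue SUB r0<-Add1  regs: r0:Add1,r1:5,r2:2,r3:8,r4:3
  c2: issue MUL r4<-Mul1  regs: r0:Add1,r1:5,r2:2,r3:8,r4:Mul1
  c3: issue ADD r0<-Add2  regs: r0:Add2,r1:5,r2:2,r3:8,r4:Mul1
  c4: CDB Add1=1; issue ADD r3<-Add1  regs: r0:Add2,r1:5,r2:2,r3:Add1,r4:Mul1
  c5: stall  regs: r0:Add2,r1:5,r2:2,r3:Add1,r4:Mul1
  c6: CDB Add2=7; issue SUB r0<-Add2  regs: r0:Add2,r1:5,r2:2,r3:Add1,r4:Mul1
  c7: CDB Add1=16; issue ADD r4<-Add1  regs: r0:Add2,r1:5,r2:2,r3:16,r4:Add1
  c8: CDB Mul1=4; stall  regs: r0:Add2,r1:5,r2:2,r3:16,r4:Add1
  c9: stall  regs: r0:Add2,r1:5,r2:2,r3:16,r4:Add1
  c10: stall  regs: r0:Add2,r1:5,r2:2,r3:16,r4:Add1
  c11: CDB Add1=20; issue ADD r3<-Add1  regs: r0:Add2,r1:5,r2:2,r3:Add1,r4:20
  c12: CDB Add2=-1; issue MUL r0<-Mul1  regs: r0:Mul1,r1:5,r2:2,r3:Add1,r4:20
  c13: issue ADD r3<-Add2  regs: r0:Mul1,r1:5,r2:2,r3:Add2,r4:20
  c14: -  regs: r0:Mul1,r1:5,r2:2,r3:Add2,r4:20
  c15: CDB Add1=15  regs: r0:Mul1,r1:5,r2:2,r3:Add2,r4:20
  c16: CDB Add2=25  regs: r0:Mul1,r1:5,r2:2,r3:25,r4:20
  c17: -  regs: r0:Mul1,r1:5,r2:2,r3:25,r4:20
  c18: -  regs: r0:Mul1,r1:5,r2:2,r3:25,r4:20

STATUS = TAG Mul1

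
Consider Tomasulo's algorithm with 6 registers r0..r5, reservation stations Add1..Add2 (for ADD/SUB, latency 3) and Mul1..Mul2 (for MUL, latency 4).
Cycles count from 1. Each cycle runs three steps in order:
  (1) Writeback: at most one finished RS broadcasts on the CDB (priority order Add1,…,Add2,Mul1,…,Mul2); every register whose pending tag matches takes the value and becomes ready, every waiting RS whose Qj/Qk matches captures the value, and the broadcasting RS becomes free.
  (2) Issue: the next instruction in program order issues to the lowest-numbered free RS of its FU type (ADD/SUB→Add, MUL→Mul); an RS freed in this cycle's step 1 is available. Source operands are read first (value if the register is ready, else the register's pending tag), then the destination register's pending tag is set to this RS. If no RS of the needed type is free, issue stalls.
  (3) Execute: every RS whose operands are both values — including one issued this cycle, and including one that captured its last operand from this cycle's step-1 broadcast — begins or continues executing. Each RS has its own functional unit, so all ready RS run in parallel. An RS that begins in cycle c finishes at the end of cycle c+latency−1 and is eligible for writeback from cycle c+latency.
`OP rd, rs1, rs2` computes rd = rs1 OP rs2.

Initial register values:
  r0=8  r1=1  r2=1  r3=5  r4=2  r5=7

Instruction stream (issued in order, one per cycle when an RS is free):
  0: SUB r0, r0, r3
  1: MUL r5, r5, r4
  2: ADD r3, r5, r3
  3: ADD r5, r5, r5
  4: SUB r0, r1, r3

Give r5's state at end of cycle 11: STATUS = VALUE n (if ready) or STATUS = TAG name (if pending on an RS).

  c1: issue SUB r0<-Add1  regs: r0:Add1,r1:1,r2:1,r3:5,r4:2,r5:7
  c2: issue MUL r5<-Mul1  regs: r0:Add1,r1:1,r2:1,r3:5,r4:2,r5:Mul1
  c3: issue ADD r3<-Add2  regs: r0:Add1,r1:1,r2:1,r3:Add2,r4:2,r5:Mul1
  c4: CDB Add1=3; issue ADD r5<-Add1  regs: r0:3,r1:1,r2:1,r3:Add2,r4:2,r5:Add1
  c5: stall  regs: r0:3,r1:1,r2:1,r3:Add2,r4:2,r5:Add1
  c6: CDB Mul1=14; stall  regs: r0:3,r1:1,r2:1,r3:Add2,r4:2,r5:Add1
  c7: stall  regs: r0:3,r1:1,r2:1,r3:Add2,r4:2,r5:Add1
  c8: stall  regs: r0:3,r1:1,r2:1,r3:Add2,r4:2,r5:Add1
  c9: CDB Add1=28; issue SUB r0<-Add1  regs: r0:Add1,r1:1,r2:1,r3:Add2,r4:2,r5:28
  c10: CDB Add2=19  regs: r0:Add1,r1:1,r2:1,r3:19,r4:2,r5:28
  c11: -  regs: r0:Add1,r1:1,r2:1,r3:19,r4:2,r5:28

STATUS = VALUE 28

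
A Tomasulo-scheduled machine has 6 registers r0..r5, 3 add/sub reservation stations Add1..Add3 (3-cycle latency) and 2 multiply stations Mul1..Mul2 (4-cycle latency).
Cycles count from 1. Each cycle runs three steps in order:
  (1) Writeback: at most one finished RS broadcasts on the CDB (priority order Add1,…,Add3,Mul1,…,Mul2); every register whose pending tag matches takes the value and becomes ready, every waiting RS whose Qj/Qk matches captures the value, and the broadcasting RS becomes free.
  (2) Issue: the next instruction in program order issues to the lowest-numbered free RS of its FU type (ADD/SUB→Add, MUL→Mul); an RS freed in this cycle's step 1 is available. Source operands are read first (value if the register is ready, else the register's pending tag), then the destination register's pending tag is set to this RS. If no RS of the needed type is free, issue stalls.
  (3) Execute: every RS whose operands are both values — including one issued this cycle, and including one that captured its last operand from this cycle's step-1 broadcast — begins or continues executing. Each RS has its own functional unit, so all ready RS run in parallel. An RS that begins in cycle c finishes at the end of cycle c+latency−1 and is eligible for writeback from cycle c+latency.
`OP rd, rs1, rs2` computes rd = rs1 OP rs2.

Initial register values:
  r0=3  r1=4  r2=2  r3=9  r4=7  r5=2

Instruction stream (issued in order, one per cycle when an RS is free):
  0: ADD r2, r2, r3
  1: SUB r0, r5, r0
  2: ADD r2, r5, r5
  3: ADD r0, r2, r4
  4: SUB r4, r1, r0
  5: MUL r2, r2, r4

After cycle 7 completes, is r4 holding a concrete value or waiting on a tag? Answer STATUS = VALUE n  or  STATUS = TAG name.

cycle 1: issue ADD r2<-Add1 // r0:3,r1:4,r2:Add1,r3:9,r4:7,r5:2
cycle 2: issue SUB r0<-Add2 // r0:Add2,r1:4,r2:Add1,r3:9,r4:7,r5:2
cycle 3: issue ADD r2<-Add3 // r0:Add2,r1:4,r2:Add3,r3:9,r4:7,r5:2
cycle 4: CDB Add1=11; issue ADD r0<-Add1 // r0:Add1,r1:4,r2:Add3,r3:9,r4:7,r5:2
cycle 5: CDB Add2=-1; issue SUB r4<-Add2 // r0:Add1,r1:4,r2:Add3,r3:9,r4:Add2,r5:2
cycle 6: CDB Add3=4; issue MUL r2<-Mul1 // r0:Add1,r1:4,r2:Mul1,r3:9,r4:Add2,r5:2
cycle 7: - // r0:Add1,r1:4,r2:Mul1,r3:9,r4:Add2,r5:2

STATUS = TAG Add2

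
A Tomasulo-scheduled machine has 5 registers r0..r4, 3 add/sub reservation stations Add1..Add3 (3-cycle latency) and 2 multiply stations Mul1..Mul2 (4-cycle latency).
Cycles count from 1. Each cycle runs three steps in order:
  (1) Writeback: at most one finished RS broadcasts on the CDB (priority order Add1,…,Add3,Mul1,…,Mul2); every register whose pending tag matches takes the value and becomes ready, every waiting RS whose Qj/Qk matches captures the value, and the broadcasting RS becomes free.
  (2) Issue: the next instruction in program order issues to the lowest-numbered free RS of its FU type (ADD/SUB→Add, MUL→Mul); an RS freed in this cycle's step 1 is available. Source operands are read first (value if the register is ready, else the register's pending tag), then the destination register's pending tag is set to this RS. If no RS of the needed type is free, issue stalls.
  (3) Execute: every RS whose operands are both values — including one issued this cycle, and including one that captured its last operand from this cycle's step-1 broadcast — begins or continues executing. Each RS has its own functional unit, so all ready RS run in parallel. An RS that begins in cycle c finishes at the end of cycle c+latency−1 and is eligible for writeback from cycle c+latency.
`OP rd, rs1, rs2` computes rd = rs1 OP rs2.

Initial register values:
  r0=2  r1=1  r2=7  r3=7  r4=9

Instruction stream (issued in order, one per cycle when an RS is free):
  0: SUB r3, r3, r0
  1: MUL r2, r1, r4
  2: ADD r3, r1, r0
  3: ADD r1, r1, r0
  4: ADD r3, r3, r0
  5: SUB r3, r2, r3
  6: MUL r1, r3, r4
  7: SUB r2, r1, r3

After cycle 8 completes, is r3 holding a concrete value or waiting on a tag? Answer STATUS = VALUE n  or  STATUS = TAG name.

STATUS = TAG Add2

  c1: issue SUB r3<-Add1  regs: r0:2,r1:1,r2:7,r3:Add1,r4:9
  c2: issue MUL r2<-Mul1  regs: r0:2,r1:1,r2:Mul1,r3:Add1,r4:9
  c3: issue ADD r3<-Add2  regs: r0:2,r1:1,r2:Mul1,r3:Add2,r4:9
  c4: CDB Add1=5; issue ADD r1<-Add1  regs: r0:2,r1:Add1,r2:Mul1,r3:Add2,r4:9
  c5: issue ADD r3<-Add3  regs: r0:2,r1:Add1,r2:Mul1,r3:Add3,r4:9
  c6: CDB Add2=3; issue SUB r3<-Add2  regs: r0:2,r1:Add1,r2:Mul1,r3:Add2,r4:9
  c7: CDB Add1=3; issue MUL r1<-Mul2  regs: r0:2,r1:Mul2,r2:Mul1,r3:Add2,r4:9
  c8: CDB Mul1=9; issue SUB r2<-Add1  regs: r0:2,r1:Mul2,r2:Add1,r3:Add2,r4:9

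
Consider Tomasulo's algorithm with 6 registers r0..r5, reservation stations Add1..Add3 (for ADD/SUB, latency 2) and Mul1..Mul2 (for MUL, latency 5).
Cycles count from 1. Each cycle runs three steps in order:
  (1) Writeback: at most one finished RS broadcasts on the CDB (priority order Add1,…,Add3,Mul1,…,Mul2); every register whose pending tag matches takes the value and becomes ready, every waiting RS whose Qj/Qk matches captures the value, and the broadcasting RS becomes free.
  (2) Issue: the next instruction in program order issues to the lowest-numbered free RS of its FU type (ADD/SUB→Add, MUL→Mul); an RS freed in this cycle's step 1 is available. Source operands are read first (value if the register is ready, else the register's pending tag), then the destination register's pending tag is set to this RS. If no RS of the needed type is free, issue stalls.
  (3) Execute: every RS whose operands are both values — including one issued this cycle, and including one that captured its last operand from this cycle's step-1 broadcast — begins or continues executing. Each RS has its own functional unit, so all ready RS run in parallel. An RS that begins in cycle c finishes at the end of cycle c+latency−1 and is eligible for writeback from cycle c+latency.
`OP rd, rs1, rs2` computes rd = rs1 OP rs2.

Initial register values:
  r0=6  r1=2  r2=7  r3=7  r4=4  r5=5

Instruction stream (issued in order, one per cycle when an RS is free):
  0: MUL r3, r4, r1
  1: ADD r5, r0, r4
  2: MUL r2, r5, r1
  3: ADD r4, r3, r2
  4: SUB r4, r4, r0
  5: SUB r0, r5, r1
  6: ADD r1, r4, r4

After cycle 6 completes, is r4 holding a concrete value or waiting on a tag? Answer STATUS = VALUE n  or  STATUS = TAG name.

STATUS = TAG Add2

  c1: issue MUL r3<-Mul1  regs: r0:6,r1:2,r2:7,r3:Mul1,r4:4,r5:5
  c2: issue ADD r5<-Add1  regs: r0:6,r1:2,r2:7,r3:Mul1,r4:4,r5:Add1
  c3: issue MUL r2<-Mul2  regs: r0:6,r1:2,r2:Mul2,r3:Mul1,r4:4,r5:Add1
  c4: CDB Add1=10; issue ADD r4<-Add1  regs: r0:6,r1:2,r2:Mul2,r3:Mul1,r4:Add1,r5:10
  c5: issue SUB r4<-Add2  regs: r0:6,r1:2,r2:Mul2,r3:Mul1,r4:Add2,r5:10
  c6: CDB Mul1=8; issue SUB r0<-Add3  regs: r0:Add3,r1:2,r2:Mul2,r3:8,r4:Add2,r5:10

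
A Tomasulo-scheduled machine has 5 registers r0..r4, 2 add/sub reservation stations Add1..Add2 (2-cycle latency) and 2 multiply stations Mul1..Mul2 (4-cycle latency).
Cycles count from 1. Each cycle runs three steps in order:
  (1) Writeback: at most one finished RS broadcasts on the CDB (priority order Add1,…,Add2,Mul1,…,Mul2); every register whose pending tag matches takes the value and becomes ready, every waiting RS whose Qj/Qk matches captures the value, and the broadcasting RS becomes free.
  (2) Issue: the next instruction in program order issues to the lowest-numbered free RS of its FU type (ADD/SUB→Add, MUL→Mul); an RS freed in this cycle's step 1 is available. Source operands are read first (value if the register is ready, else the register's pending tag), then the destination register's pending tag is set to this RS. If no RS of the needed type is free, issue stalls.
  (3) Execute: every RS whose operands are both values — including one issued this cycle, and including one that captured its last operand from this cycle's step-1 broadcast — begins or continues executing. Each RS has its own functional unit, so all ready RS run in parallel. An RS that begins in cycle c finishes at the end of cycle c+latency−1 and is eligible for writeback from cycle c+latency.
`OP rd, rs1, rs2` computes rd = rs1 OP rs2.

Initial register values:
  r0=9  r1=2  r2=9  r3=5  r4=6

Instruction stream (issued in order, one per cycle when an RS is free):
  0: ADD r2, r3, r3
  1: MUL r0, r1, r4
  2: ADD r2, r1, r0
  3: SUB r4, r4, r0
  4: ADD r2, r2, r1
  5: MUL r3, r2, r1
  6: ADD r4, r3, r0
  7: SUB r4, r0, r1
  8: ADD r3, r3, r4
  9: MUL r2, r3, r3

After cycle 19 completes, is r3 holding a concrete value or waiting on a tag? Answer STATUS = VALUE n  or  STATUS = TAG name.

STATUS = VALUE 42

  c1: issue ADD r2<-Add1  regs: r0:9,r1:2,r2:Add1,r3:5,r4:6
  c2: issue MUL r0<-Mul1  regs: r0:Mul1,r1:2,r2:Add1,r3:5,r4:6
  c3: CDB Add1=10; issue ADD r2<-Add1  regs: r0:Mul1,r1:2,r2:Add1,r3:5,r4:6
  c4: issue SUB r4<-Add2  regs: r0:Mul1,r1:2,r2:Add1,r3:5,r4:Add2
  c5: stall  regs: r0:Mul1,r1:2,r2:Add1,r3:5,r4:Add2
  c6: CDB Mul1=12; stall  regs: r0:12,r1:2,r2:Add1,r3:5,r4:Add2
  c7: stall  regs: r0:12,r1:2,r2:Add1,r3:5,r4:Add2
  c8: CDB Add1=14; issue ADD r2<-Add1  regs: r0:12,r1:2,r2:Add1,r3:5,r4:Add2
  c9: CDB Add2=-6; issue MUL r3<-Mul1  regs: r0:12,r1:2,r2:Add1,r3:Mul1,r4:-6
  c10: CDB Add1=16; issue ADD r4<-Add1  regs: r0:12,r1:2,r2:16,r3:Mul1,r4:Add1
  c11: issue SUB r4<-Add2  regs: r0:12,r1:2,r2:16,r3:Mul1,r4:Add2
  c12: stall  regs: r0:12,r1:2,r2:16,r3:Mul1,r4:Add2
  c13: CDB Add2=10; issue ADD r3<-Add2  regs: r0:12,r1:2,r2:16,r3:Add2,r4:10
  c14: CDB Mul1=32; issue MUL r2<-Mul1  regs: r0:12,r1:2,r2:Mul1,r3:Add2,r4:10
  c15: -  regs: r0:12,r1:2,r2:Mul1,r3:Add2,r4:10
  c16: CDB Add1=44  regs: r0:12,r1:2,r2:Mul1,r3:Add2,r4:10
  c17: CDB Add2=42  regs: r0:12,r1:2,r2:Mul1,r3:42,r4:10
  c18: -  regs: r0:12,r1:2,r2:Mul1,r3:42,r4:10
  c19: -  regs: r0:12,r1:2,r2:Mul1,r3:42,r4:10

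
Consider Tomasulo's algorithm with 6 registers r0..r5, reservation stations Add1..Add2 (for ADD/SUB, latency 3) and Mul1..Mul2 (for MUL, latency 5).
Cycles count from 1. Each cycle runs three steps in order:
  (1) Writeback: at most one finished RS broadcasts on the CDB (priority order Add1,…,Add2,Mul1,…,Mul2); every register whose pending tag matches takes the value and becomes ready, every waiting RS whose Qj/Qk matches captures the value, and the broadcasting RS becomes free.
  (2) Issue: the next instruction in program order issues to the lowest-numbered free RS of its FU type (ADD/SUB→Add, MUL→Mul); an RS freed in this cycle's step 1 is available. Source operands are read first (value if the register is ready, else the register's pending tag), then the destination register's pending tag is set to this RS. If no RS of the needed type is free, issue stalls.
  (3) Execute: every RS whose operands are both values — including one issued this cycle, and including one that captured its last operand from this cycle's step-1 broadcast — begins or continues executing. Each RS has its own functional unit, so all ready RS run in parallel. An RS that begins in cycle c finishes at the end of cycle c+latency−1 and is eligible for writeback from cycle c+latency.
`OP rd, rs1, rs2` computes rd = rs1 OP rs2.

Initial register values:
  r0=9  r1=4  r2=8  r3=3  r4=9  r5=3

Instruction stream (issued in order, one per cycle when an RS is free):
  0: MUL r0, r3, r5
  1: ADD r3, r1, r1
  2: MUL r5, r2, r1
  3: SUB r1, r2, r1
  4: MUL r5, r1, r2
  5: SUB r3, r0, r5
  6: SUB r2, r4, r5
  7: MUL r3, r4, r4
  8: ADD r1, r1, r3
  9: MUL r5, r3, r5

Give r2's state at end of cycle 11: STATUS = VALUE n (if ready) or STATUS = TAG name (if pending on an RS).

STATUS = TAG Add2

c1: issue MUL r0<-Mul1 | r0:Mul1,r1:4,r2:8,r3:3,r4:9,r5:3
c2: issue ADD r3<-Add1 | r0:Mul1,r1:4,r2:8,r3:Add1,r4:9,r5:3
c3: issue MUL r5<-Mul2 | r0:Mul1,r1:4,r2:8,r3:Add1,r4:9,r5:Mul2
c4: issue SUB r1<-Add2 | r0:Mul1,r1:Add2,r2:8,r3:Add1,r4:9,r5:Mul2
c5: CDB Add1=8; stall | r0:Mul1,r1:Add2,r2:8,r3:8,r4:9,r5:Mul2
c6: CDB Mul1=9; issue MUL r5<-Mul1 | r0:9,r1:Add2,r2:8,r3:8,r4:9,r5:Mul1
c7: CDB Add2=4; issue SUB r3<-Add1 | r0:9,r1:4,r2:8,r3:Add1,r4:9,r5:Mul1
c8: CDB Mul2=32; issue SUB r2<-Add2 | r0:9,r1:4,r2:Add2,r3:Add1,r4:9,r5:Mul1
c9: issue MUL r3<-Mul2 | r0:9,r1:4,r2:Add2,r3:Mul2,r4:9,r5:Mul1
c10: stall | r0:9,r1:4,r2:Add2,r3:Mul2,r4:9,r5:Mul1
c11: stall | r0:9,r1:4,r2:Add2,r3:Mul2,r4:9,r5:Mul1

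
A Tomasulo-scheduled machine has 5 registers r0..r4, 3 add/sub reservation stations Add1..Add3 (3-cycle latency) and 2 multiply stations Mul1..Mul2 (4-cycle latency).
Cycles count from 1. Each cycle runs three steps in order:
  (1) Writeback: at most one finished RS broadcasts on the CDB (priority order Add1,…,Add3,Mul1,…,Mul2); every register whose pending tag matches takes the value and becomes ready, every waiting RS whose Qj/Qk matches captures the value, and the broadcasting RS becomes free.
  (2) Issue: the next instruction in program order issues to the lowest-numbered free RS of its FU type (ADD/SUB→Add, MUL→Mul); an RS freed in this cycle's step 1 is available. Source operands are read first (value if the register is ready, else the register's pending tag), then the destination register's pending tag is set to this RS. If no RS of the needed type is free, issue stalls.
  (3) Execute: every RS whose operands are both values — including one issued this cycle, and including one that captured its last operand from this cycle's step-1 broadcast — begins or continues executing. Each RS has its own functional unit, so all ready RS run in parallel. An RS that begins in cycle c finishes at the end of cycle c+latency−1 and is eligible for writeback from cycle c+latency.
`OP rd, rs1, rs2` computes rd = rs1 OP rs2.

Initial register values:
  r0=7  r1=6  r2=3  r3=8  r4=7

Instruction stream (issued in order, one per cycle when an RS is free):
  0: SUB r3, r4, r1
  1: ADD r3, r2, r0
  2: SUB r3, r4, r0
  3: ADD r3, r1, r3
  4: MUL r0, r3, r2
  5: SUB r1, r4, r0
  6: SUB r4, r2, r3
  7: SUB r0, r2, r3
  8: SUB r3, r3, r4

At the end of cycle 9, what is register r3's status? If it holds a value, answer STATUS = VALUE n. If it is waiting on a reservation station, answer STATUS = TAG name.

c1: issue SUB r3<-Add1 | r0:7,r1:6,r2:3,r3:Add1,r4:7
c2: issue ADD r3<-Add2 | r0:7,r1:6,r2:3,r3:Add2,r4:7
c3: issue SUB r3<-Add3 | r0:7,r1:6,r2:3,r3:Add3,r4:7
c4: CDB Add1=1; issue ADD r3<-Add1 | r0:7,r1:6,r2:3,r3:Add1,r4:7
c5: CDB Add2=10; issue MUL r0<-Mul1 | r0:Mul1,r1:6,r2:3,r3:Add1,r4:7
c6: CDB Add3=0; issue SUB r1<-Add2 | r0:Mul1,r1:Add2,r2:3,r3:Add1,r4:7
c7: issue SUB r4<-Add3 | r0:Mul1,r1:Add2,r2:3,r3:Add1,r4:Add3
c8: stall | r0:Mul1,r1:Add2,r2:3,r3:Add1,r4:Add3
c9: CDB Add1=6; issue SUB r0<-Add1 | r0:Add1,r1:Add2,r2:3,r3:6,r4:Add3

STATUS = VALUE 6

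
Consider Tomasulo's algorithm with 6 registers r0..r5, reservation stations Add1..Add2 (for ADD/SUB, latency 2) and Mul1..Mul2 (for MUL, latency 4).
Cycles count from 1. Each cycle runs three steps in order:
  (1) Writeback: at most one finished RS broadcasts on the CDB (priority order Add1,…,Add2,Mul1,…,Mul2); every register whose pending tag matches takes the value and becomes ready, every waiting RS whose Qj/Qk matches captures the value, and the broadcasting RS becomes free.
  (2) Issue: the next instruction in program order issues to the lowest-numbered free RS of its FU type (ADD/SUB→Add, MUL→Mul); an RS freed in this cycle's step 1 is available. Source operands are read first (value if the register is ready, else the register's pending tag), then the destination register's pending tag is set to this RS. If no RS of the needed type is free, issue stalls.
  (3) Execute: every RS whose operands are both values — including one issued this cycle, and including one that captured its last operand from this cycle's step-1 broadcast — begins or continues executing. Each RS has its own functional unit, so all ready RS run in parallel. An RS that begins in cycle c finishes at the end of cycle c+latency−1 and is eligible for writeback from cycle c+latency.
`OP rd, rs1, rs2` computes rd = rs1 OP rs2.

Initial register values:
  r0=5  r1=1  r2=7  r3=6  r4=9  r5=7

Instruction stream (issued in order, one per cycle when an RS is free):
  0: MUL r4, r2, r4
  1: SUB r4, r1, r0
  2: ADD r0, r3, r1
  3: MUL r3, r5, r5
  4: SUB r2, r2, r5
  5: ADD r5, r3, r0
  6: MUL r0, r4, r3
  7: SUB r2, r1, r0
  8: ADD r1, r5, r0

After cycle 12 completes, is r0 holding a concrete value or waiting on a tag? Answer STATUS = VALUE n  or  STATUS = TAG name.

  c1: issue MUL r4<-Mul1  regs: r0:5,r1:1,r2:7,r3:6,r4:Mul1,r5:7
  c2: issue SUB r4<-Add1  regs: r0:5,r1:1,r2:7,r3:6,r4:Add1,r5:7
  c3: issue ADD r0<-Add2  regs: r0:Add2,r1:1,r2:7,r3:6,r4:Add1,r5:7
  c4: CDB Add1=-4; issue MUL r3<-Mul2  regs: r0:Add2,r1:1,r2:7,r3:Mul2,r4:-4,r5:7
  c5: CDB Add2=7; issue SUB r2<-Add1  regs: r0:7,r1:1,r2:Add1,r3:Mul2,r4:-4,r5:7
  c6: CDB Mul1=63; issue ADD r5<-Add2  regs: r0:7,r1:1,r2:Add1,r3:Mul2,r4:-4,r5:Add2
  c7: CDB Add1=0; issue MUL r0<-Mul1  regs: r0:Mul1,r1:1,r2:0,r3:Mul2,r4:-4,r5:Add2
  c8: CDB Mul2=49; issue SUB r2<-Add1  regs: r0:Mul1,r1:1,r2:Add1,r3:49,r4:-4,r5:Add2
  c9: stall  regs: r0:Mul1,r1:1,r2:Add1,r3:49,r4:-4,r5:Add2
  c10: CDB Add2=56; issue ADD r1<-Add2  regs: r0:Mul1,r1:Add2,r2:Add1,r3:49,r4:-4,r5:56
  c11: -  regs: r0:Mul1,r1:Add2,r2:Add1,r3:49,r4:-4,r5:56
  c12: CDB Mul1=-196  regs: r0:-196,r1:Add2,r2:Add1,r3:49,r4:-4,r5:56

STATUS = VALUE -196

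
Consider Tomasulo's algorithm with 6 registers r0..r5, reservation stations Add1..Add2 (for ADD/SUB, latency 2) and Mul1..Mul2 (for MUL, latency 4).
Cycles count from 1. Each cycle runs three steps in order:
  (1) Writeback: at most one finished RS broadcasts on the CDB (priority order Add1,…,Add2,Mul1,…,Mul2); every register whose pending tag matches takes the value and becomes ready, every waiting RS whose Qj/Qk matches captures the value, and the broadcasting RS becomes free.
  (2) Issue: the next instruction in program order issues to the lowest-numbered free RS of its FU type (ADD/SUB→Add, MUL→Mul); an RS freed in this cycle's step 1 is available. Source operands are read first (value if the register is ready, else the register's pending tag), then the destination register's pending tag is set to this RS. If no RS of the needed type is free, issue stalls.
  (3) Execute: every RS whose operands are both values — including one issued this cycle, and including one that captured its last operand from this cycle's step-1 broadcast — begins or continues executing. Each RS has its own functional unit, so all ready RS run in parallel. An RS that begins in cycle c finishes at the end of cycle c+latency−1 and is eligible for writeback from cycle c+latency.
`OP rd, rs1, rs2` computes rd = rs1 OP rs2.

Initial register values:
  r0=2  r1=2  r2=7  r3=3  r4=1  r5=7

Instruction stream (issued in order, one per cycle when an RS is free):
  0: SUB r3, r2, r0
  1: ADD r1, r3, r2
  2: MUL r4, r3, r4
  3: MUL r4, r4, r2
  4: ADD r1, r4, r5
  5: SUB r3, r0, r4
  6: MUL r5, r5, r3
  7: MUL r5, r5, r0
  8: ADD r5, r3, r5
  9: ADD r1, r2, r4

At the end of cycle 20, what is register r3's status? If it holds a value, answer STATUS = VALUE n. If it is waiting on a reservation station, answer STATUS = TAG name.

STATUS = VALUE -33

c1: issue SUB r3<-Add1 | r0:2,r1:2,r2:7,r3:Add1,r4:1,r5:7
c2: issue ADD r1<-Add2 | r0:2,r1:Add2,r2:7,r3:Add1,r4:1,r5:7
c3: CDB Add1=5; issue MUL r4<-Mul1 | r0:2,r1:Add2,r2:7,r3:5,r4:Mul1,r5:7
c4: issue MUL r4<-Mul2 | r0:2,r1:Add2,r2:7,r3:5,r4:Mul2,r5:7
c5: CDB Add2=12; issue ADD r1<-Add1 | r0:2,r1:Add1,r2:7,r3:5,r4:Mul2,r5:7
c6: issue SUB r3<-Add2 | r0:2,r1:Add1,r2:7,r3:Add2,r4:Mul2,r5:7
c7: CDB Mul1=5; issue MUL r5<-Mul1 | r0:2,r1:Add1,r2:7,r3:Add2,r4:Mul2,r5:Mul1
c8: stall | r0:2,r1:Add1,r2:7,r3:Add2,r4:Mul2,r5:Mul1
c9: stall | r0:2,r1:Add1,r2:7,r3:Add2,r4:Mul2,r5:Mul1
c10: stall | r0:2,r1:Add1,r2:7,r3:Add2,r4:Mul2,r5:Mul1
c11: CDB Mul2=35; issue MUL r5<-Mul2 | r0:2,r1:Add1,r2:7,r3:Add2,r4:35,r5:Mul2
c12: stall | r0:2,r1:Add1,r2:7,r3:Add2,r4:35,r5:Mul2
c13: CDB Add1=42; issue ADD r5<-Add1 | r0:2,r1:42,r2:7,r3:Add2,r4:35,r5:Add1
c14: CDB Add2=-33; issue ADD r1<-Add2 | r0:2,r1:Add2,r2:7,r3:-33,r4:35,r5:Add1
c15: - | r0:2,r1:Add2,r2:7,r3:-33,r4:35,r5:Add1
c16: CDB Add2=42 | r0:2,r1:42,r2:7,r3:-33,r4:35,r5:Add1
c17: - | r0:2,r1:42,r2:7,r3:-33,r4:35,r5:Add1
c18: CDB Mul1=-231 | r0:2,r1:42,r2:7,r3:-33,r4:35,r5:Add1
c19: - | r0:2,r1:42,r2:7,r3:-33,r4:35,r5:Add1
c20: - | r0:2,r1:42,r2:7,r3:-33,r4:35,r5:Add1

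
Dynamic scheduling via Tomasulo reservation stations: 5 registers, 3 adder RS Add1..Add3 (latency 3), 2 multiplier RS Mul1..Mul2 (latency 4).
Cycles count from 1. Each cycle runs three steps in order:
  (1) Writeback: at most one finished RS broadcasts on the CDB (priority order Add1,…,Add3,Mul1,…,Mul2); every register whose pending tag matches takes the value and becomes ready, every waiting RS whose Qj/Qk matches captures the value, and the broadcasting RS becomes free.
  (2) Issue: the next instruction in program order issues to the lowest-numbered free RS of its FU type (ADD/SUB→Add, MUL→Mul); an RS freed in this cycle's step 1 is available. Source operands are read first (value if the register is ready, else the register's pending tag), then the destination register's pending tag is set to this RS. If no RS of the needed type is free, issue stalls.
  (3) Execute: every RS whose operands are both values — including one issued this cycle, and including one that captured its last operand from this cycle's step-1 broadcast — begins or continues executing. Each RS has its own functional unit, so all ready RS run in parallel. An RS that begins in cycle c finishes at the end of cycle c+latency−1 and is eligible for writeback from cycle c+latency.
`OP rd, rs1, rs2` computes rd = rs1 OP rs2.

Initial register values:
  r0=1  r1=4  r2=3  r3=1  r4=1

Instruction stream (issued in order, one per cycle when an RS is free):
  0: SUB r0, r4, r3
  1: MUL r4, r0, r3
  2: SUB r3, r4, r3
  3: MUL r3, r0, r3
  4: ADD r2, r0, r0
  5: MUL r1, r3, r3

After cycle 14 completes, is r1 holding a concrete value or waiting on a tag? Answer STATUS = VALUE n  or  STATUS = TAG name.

STATUS = TAG Mul1

cycle 1: issue SUB r0<-Add1 // r0:Add1,r1:4,r2:3,r3:1,r4:1
cycle 2: issue MUL r4<-Mul1 // r0:Add1,r1:4,r2:3,r3:1,r4:Mul1
cycle 3: issue SUB r3<-Add2 // r0:Add1,r1:4,r2:3,r3:Add2,r4:Mul1
cycle 4: CDB Add1=0; issue MUL r3<-Mul2 // r0:0,r1:4,r2:3,r3:Mul2,r4:Mul1
cycle 5: issue ADD r2<-Add1 // r0:0,r1:4,r2:Add1,r3:Mul2,r4:Mul1
cycle 6: stall // r0:0,r1:4,r2:Add1,r3:Mul2,r4:Mul1
cycle 7: stall // r0:0,r1:4,r2:Add1,r3:Mul2,r4:Mul1
cycle 8: CDB Add1=0; stall // r0:0,r1:4,r2:0,r3:Mul2,r4:Mul1
cycle 9: CDB Mul1=0; issue MUL r1<-Mul1 // r0:0,r1:Mul1,r2:0,r3:Mul2,r4:0
cycle 10: - // r0:0,r1:Mul1,r2:0,r3:Mul2,r4:0
cycle 11: - // r0:0,r1:Mul1,r2:0,r3:Mul2,r4:0
cycle 12: CDB Add2=-1 // r0:0,r1:Mul1,r2:0,r3:Mul2,r4:0
cycle 13: - // r0:0,r1:Mul1,r2:0,r3:Mul2,r4:0
cycle 14: - // r0:0,r1:Mul1,r2:0,r3:Mul2,r4:0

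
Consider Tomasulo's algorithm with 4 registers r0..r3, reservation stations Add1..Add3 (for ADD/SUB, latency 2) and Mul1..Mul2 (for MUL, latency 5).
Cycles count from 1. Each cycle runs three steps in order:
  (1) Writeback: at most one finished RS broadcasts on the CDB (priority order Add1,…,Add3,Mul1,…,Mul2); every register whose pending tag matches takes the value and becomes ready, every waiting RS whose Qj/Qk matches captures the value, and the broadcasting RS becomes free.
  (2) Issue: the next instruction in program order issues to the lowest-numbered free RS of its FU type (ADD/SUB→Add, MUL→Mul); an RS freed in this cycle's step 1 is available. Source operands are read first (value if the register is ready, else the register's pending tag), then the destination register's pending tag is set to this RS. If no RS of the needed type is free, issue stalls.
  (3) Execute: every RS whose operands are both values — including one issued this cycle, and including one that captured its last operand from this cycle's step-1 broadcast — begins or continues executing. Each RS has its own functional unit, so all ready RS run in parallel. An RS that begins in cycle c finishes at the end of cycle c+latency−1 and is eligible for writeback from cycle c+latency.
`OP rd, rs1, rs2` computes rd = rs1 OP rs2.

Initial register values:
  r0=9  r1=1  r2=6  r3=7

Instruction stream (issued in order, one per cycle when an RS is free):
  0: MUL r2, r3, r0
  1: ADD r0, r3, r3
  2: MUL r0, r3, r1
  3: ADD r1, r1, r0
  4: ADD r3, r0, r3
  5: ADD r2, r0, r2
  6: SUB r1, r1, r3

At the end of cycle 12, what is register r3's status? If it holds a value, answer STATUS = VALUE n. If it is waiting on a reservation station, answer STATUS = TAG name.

  c1: issue MUL r2<-Mul1  regs: r0:9,r1:1,r2:Mul1,r3:7
  c2: issue ADD r0<-Add1  regs: r0:Add1,r1:1,r2:Mul1,r3:7
  c3: issue MUL r0<-Mul2  regs: r0:Mul2,r1:1,r2:Mul1,r3:7
  c4: CDB Add1=14; issue ADD r1<-Add1  regs: r0:Mul2,r1:Add1,r2:Mul1,r3:7
  c5: issue ADD r3<-Add2  regs: r0:Mul2,r1:Add1,r2:Mul1,r3:Add2
  c6: CDB Mul1=63; issue ADD r2<-Add3  regs: r0:Mul2,r1:Add1,r2:Add3,r3:Add2
  c7: stall  regs: r0:Mul2,r1:Add1,r2:Add3,r3:Add2
  c8: CDB Mul2=7; stall  regs: r0:7,r1:Add1,r2:Add3,r3:Add2
  c9: stall  regs: r0:7,r1:Add1,r2:Add3,r3:Add2
  c10: CDB Add1=8; issue SUB r1<-Add1  regs: r0:7,r1:Add1,r2:Add3,r3:Add2
  c11: CDB Add2=14  regs: r0:7,r1:Add1,r2:Add3,r3:14
  c12: CDB Add3=70  regs: r0:7,r1:Add1,r2:70,r3:14

STATUS = VALUE 14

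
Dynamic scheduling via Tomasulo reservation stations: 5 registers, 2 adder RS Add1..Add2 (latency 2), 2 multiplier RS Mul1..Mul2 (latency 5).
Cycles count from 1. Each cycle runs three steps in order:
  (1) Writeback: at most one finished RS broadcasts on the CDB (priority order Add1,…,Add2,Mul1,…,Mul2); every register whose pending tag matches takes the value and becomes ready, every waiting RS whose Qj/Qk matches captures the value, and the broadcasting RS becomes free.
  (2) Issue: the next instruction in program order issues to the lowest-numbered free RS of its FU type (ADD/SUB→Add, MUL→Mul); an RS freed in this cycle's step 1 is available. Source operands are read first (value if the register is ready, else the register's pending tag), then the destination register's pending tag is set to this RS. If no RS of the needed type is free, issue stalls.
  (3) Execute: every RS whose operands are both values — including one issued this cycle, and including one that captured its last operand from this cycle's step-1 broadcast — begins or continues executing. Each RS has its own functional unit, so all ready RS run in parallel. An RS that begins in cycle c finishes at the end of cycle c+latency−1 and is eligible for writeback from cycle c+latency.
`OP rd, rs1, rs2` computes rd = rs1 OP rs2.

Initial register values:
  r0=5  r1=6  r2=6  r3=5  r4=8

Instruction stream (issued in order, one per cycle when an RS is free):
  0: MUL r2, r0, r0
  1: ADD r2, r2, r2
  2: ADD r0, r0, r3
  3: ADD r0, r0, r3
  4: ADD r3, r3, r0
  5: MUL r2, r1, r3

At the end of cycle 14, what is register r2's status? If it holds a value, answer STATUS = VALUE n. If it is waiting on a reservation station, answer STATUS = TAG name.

c1: issue MUL r2<-Mul1 | r0:5,r1:6,r2:Mul1,r3:5,r4:8
c2: issue ADD r2<-Add1 | r0:5,r1:6,r2:Add1,r3:5,r4:8
c3: issue ADD r0<-Add2 | r0:Add2,r1:6,r2:Add1,r3:5,r4:8
c4: stall | r0:Add2,r1:6,r2:Add1,r3:5,r4:8
c5: CDB Add2=10; issue ADD r0<-Add2 | r0:Add2,r1:6,r2:Add1,r3:5,r4:8
c6: CDB Mul1=25; stall | r0:Add2,r1:6,r2:Add1,r3:5,r4:8
c7: CDB Add2=15; issue ADD r3<-Add2 | r0:15,r1:6,r2:Add1,r3:Add2,r4:8
c8: CDB Add1=50; issue MUL r2<-Mul1 | r0:15,r1:6,r2:Mul1,r3:Add2,r4:8
c9: CDB Add2=20 | r0:15,r1:6,r2:Mul1,r3:20,r4:8
c10: - | r0:15,r1:6,r2:Mul1,r3:20,r4:8
c11: - | r0:15,r1:6,r2:Mul1,r3:20,r4:8
c12: - | r0:15,r1:6,r2:Mul1,r3:20,r4:8
c13: - | r0:15,r1:6,r2:Mul1,r3:20,r4:8
c14: CDB Mul1=120 | r0:15,r1:6,r2:120,r3:20,r4:8

STATUS = VALUE 120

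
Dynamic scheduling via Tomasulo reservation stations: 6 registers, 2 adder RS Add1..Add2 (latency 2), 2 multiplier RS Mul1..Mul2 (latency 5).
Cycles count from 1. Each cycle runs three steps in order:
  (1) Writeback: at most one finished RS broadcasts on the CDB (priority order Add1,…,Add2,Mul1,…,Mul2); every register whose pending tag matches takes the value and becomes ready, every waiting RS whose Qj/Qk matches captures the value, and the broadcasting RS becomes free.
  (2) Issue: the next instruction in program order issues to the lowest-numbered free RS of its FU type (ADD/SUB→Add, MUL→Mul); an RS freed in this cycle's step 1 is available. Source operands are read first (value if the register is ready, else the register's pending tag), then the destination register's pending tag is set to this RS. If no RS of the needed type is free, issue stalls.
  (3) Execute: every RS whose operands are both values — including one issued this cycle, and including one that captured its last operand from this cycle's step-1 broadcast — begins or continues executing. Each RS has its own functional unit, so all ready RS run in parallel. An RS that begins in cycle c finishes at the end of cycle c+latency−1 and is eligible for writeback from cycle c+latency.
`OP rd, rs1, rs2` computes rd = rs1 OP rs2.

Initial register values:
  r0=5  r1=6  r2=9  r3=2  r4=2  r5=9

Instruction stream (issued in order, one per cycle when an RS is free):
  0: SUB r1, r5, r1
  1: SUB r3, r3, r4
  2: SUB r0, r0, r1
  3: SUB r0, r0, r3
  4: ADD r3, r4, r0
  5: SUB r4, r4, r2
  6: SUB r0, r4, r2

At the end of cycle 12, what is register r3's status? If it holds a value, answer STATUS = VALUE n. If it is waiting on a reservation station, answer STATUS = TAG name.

cycle 1: issue SUB r1<-Add1 // r0:5,r1:Add1,r2:9,r3:2,r4:2,r5:9
cycle 2: issue SUB r3<-Add2 // r0:5,r1:Add1,r2:9,r3:Add2,r4:2,r5:9
cycle 3: CDB Add1=3; issue SUB r0<-Add1 // r0:Add1,r1:3,r2:9,r3:Add2,r4:2,r5:9
cycle 4: CDB Add2=0; issue SUB r0<-Add2 // r0:Add2,r1:3,r2:9,r3:0,r4:2,r5:9
cycle 5: CDB Add1=2; issue ADD r3<-Add1 // r0:Add2,r1:3,r2:9,r3:Add1,r4:2,r5:9
cycle 6: stall // r0:Add2,r1:3,r2:9,r3:Add1,r4:2,r5:9
cycle 7: CDB Add2=2; issue SUB r4<-Add2 // r0:2,r1:3,r2:9,r3:Add1,r4:Add2,r5:9
cycle 8: stall // r0:2,r1:3,r2:9,r3:Add1,r4:Add2,r5:9
cycle 9: CDB Add1=4; issue SUB r0<-Add1 // r0:Add1,r1:3,r2:9,r3:4,r4:Add2,r5:9
cycle 10: CDB Add2=-7 // r0:Add1,r1:3,r2:9,r3:4,r4:-7,r5:9
cycle 11: - // r0:Add1,r1:3,r2:9,r3:4,r4:-7,r5:9
cycle 12: CDB Add1=-16 // r0:-16,r1:3,r2:9,r3:4,r4:-7,r5:9

STATUS = VALUE 4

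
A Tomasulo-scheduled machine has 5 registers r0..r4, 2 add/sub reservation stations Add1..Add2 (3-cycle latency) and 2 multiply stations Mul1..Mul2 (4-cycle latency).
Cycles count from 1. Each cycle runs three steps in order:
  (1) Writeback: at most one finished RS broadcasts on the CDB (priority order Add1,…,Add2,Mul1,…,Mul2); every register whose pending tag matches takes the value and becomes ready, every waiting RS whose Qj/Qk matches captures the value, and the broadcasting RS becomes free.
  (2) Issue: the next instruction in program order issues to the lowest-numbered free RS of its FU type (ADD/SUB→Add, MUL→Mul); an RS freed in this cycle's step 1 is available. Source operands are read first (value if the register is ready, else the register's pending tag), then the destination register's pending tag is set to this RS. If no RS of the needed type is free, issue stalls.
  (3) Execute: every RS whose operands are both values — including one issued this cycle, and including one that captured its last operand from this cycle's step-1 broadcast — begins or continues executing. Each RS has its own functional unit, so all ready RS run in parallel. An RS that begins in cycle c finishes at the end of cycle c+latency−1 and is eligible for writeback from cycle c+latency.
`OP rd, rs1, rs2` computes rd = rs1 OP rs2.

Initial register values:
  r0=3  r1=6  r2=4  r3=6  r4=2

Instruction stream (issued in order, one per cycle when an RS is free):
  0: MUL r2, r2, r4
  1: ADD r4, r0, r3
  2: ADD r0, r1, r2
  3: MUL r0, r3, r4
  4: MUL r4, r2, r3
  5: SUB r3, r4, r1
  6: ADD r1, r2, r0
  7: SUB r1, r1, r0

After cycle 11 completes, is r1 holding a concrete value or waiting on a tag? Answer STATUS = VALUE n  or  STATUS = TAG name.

c1: issue MUL r2<-Mul1 | r0:3,r1:6,r2:Mul1,r3:6,r4:2
c2: issue ADD r4<-Add1 | r0:3,r1:6,r2:Mul1,r3:6,r4:Add1
c3: issue ADD r0<-Add2 | r0:Add2,r1:6,r2:Mul1,r3:6,r4:Add1
c4: issue MUL r0<-Mul2 | r0:Mul2,r1:6,r2:Mul1,r3:6,r4:Add1
c5: CDB Add1=9; stall | r0:Mul2,r1:6,r2:Mul1,r3:6,r4:9
c6: CDB Mul1=8; issue MUL r4<-Mul1 | r0:Mul2,r1:6,r2:8,r3:6,r4:Mul1
c7: issue SUB r3<-Add1 | r0:Mul2,r1:6,r2:8,r3:Add1,r4:Mul1
c8: stall | r0:Mul2,r1:6,r2:8,r3:Add1,r4:Mul1
c9: CDB Add2=14; issue ADD r1<-Add2 | r0:Mul2,r1:Add2,r2:8,r3:Add1,r4:Mul1
c10: CDB Mul1=48; stall | r0:Mul2,r1:Add2,r2:8,r3:Add1,r4:48
c11: CDB Mul2=54; stall | r0:54,r1:Add2,r2:8,r3:Add1,r4:48

STATUS = TAG Add2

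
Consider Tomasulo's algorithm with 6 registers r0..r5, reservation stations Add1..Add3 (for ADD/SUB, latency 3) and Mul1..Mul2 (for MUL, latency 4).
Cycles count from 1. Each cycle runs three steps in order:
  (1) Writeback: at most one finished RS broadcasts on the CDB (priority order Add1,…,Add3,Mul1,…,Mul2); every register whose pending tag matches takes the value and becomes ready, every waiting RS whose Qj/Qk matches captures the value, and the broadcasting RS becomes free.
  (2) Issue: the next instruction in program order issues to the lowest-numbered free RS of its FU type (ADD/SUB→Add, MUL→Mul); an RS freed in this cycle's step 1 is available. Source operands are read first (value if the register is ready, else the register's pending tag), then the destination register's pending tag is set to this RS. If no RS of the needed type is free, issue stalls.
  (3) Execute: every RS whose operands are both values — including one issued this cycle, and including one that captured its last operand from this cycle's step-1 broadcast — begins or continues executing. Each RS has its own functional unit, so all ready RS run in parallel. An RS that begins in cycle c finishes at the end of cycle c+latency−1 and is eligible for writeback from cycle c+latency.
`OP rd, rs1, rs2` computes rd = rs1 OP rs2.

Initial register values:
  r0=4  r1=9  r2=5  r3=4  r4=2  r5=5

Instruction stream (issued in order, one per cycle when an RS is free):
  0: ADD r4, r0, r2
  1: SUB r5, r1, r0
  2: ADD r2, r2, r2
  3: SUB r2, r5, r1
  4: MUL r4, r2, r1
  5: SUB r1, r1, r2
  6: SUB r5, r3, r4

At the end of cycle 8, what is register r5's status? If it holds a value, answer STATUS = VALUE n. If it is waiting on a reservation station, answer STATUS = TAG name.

STATUS = TAG Add3

  c1: issue ADD r4<-Add1  regs: r0:4,r1:9,r2:5,r3:4,r4:Add1,r5:5
  c2: issue SUB r5<-Add2  regs: r0:4,r1:9,r2:5,r3:4,r4:Add1,r5:Add2
  c3: issue ADD r2<-Add3  regs: r0:4,r1:9,r2:Add3,r3:4,r4:Add1,r5:Add2
  c4: CDB Add1=9; issue SUB r2<-Add1  regs: r0:4,r1:9,r2:Add1,r3:4,r4:9,r5:Add2
  c5: CDB Add2=5; issue MUL r4<-Mul1  regs: r0:4,r1:9,r2:Add1,r3:4,r4:Mul1,r5:5
  c6: CDB Add3=10; issue SUB r1<-Add2  regs: r0:4,r1:Add2,r2:Add1,r3:4,r4:Mul1,r5:5
  c7: issue SUB r5<-Add3  regs: r0:4,r1:Add2,r2:Add1,r3:4,r4:Mul1,r5:Add3
  c8: CDB Add1=-4  regs: r0:4,r1:Add2,r2:-4,r3:4,r4:Mul1,r5:Add3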